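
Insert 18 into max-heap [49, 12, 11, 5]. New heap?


Append 18: [49, 12, 11, 5, 18]
Bubble up: swap idx 4(18) with idx 1(12)
Result: [49, 18, 11, 5, 12]


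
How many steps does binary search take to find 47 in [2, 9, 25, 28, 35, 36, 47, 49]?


Search for 47:
[0,7] mid=3 arr[3]=28
[4,7] mid=5 arr[5]=36
[6,7] mid=6 arr[6]=47
Total: 3 comparisons


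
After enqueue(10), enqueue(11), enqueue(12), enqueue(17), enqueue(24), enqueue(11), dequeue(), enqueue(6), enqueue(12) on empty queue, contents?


enqueue(10) -> [10]
enqueue(11) -> [10, 11]
enqueue(12) -> [10, 11, 12]
enqueue(17) -> [10, 11, 12, 17]
enqueue(24) -> [10, 11, 12, 17, 24]
enqueue(11) -> [10, 11, 12, 17, 24, 11]
dequeue() returns 10 -> [11, 12, 17, 24, 11]
enqueue(6) -> [11, 12, 17, 24, 11, 6]
enqueue(12) -> [11, 12, 17, 24, 11, 6, 12]
Final queue (front to back): [11, 12, 17, 24, 11, 6, 12]


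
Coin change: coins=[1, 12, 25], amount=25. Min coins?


dp[0]=0; dp[i]=1+min(dp[i-c] for c in coins)
...dp[20]=9, dp[21]=10, dp[22]=11, dp[23]=12, dp[24]=2, dp[25]=1
Minimum coins for 25 = 1


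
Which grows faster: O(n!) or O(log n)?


logarithmic grows slower than factorial
O(log n) is asymptotically smaller; O(n!) grows faster


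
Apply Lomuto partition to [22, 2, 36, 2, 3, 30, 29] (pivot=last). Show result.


Elements <= 29 go left of pivot.
Result: [22, 2, 2, 3, 29, 30, 36], pivot at index 4


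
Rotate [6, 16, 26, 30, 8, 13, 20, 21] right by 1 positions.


Right rotate by 1: [21, 6, 16, 26, 30, 8, 13, 20]


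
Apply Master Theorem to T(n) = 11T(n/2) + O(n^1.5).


a=11, b=2, c=1.5. log_2(11)=3.459 > c=1.5. Case 1: O(n^log_b(a)) = O(n^3.459)
Complexity: O(n^3.459)


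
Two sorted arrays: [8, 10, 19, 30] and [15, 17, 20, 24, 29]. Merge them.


Compare heads, take smaller each step.
Merged: [8, 10, 15, 17, 19, 20, 24, 29, 30]


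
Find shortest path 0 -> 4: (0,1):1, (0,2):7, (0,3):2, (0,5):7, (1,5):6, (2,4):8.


Dijkstra from 0:
Distances: {0: 0, 1: 1, 2: 7, 3: 2, 4: 15, 5: 7}
Shortest distance to 4 = 15, path = [0, 2, 4]


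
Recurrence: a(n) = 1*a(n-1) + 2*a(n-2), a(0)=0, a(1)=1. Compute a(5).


Build bottom-up:
...a(3)=3, a(4)=5, a(5)=1*5+2*3=11


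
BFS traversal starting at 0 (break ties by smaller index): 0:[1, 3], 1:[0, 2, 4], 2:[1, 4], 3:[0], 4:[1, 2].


BFS queue: start with [0]
Visit order: [0, 1, 3, 2, 4]


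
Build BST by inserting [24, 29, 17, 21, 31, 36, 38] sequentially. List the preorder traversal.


Root = 24; build tree by BST insertion.
Preorder traversal: [24, 17, 21, 29, 31, 36, 38]


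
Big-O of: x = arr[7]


Analysis: constant-time operation, no loop
Complexity: O(1)


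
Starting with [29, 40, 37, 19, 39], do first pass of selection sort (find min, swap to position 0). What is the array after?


After one pass: [19, 40, 37, 29, 39]


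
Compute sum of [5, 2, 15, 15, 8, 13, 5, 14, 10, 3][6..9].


Prefix sums: [0, 5, 7, 22, 37, 45, 58, 63, 77, 87, 90]
Sum[6..9] = prefix[10] - prefix[6] = 90 - 58 = 32


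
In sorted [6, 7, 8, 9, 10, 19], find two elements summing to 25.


Two pointers: lo=0, hi=5
Found pair: (6, 19) summing to 25


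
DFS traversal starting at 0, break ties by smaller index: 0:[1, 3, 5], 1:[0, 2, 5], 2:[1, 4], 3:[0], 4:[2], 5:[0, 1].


DFS stack-based: start with [0]
Visit order: [0, 1, 2, 4, 5, 3]


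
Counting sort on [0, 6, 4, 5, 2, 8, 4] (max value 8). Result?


Count array: [1, 0, 1, 0, 2, 1, 1, 0, 1]
Reconstruct: [0, 2, 4, 4, 5, 6, 8]


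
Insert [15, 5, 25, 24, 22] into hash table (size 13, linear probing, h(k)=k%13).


Insertions: 15->slot 2; 5->slot 5; 25->slot 12; 24->slot 11; 22->slot 9
Table: [None, None, 15, None, None, 5, None, None, None, 22, None, 24, 25]


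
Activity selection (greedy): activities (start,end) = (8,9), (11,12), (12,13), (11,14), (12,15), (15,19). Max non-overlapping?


Greedy: pick earliest-ending, then skip overlaps.
Selected (4 activities): [(8, 9), (11, 12), (12, 13), (15, 19)]


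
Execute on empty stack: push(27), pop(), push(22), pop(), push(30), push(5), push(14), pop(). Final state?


push(27) -> [27]
pop() returns 27 -> []
push(22) -> [22]
pop() returns 22 -> []
push(30) -> [30]
push(5) -> [30, 5]
push(14) -> [30, 5, 14]
pop() returns 14 -> [30, 5]
Final stack (bottom to top): [30, 5]


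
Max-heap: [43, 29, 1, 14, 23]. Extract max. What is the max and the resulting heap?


Max = 43
Replace root with last, heapify down
Resulting heap: [29, 23, 1, 14]


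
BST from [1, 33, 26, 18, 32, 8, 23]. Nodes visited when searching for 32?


BST root = 1
Search for 32: compare at each node
Path: [1, 33, 26, 32]


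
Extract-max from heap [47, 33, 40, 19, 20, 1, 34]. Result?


Max = 47
Replace root with last, heapify down
Resulting heap: [40, 33, 34, 19, 20, 1]


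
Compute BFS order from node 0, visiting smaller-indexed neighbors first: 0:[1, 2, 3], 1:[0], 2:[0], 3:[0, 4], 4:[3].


BFS queue: start with [0]
Visit order: [0, 1, 2, 3, 4]


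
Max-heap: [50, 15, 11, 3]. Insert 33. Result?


Append 33: [50, 15, 11, 3, 33]
Bubble up: swap idx 4(33) with idx 1(15)
Result: [50, 33, 11, 3, 15]


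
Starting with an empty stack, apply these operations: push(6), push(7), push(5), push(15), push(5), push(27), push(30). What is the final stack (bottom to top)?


push(6) -> [6]
push(7) -> [6, 7]
push(5) -> [6, 7, 5]
push(15) -> [6, 7, 5, 15]
push(5) -> [6, 7, 5, 15, 5]
push(27) -> [6, 7, 5, 15, 5, 27]
push(30) -> [6, 7, 5, 15, 5, 27, 30]
Final stack (bottom to top): [6, 7, 5, 15, 5, 27, 30]


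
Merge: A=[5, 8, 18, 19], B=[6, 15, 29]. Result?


Compare heads, take smaller each step.
Merged: [5, 6, 8, 15, 18, 19, 29]


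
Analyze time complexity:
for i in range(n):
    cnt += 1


Per nesting level: O(n) = O(n)
Complexity: O(n)


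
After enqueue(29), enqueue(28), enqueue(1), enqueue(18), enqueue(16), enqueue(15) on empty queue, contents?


enqueue(29) -> [29]
enqueue(28) -> [29, 28]
enqueue(1) -> [29, 28, 1]
enqueue(18) -> [29, 28, 1, 18]
enqueue(16) -> [29, 28, 1, 18, 16]
enqueue(15) -> [29, 28, 1, 18, 16, 15]
Final queue (front to back): [29, 28, 1, 18, 16, 15]


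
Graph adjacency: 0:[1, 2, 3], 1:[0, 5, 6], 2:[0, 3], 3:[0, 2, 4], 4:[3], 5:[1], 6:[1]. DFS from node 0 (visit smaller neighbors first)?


DFS stack-based: start with [0]
Visit order: [0, 1, 5, 6, 2, 3, 4]


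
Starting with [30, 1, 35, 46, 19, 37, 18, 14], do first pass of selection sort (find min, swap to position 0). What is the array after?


After one pass: [1, 30, 35, 46, 19, 37, 18, 14]


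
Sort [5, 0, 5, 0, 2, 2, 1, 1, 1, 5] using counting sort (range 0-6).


Count array: [2, 3, 2, 0, 0, 3, 0]
Reconstruct: [0, 0, 1, 1, 1, 2, 2, 5, 5, 5]


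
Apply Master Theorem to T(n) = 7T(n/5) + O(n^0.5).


a=7, b=5, c=0.5. log_5(7)=1.209 > c=0.5. Case 1: O(n^log_b(a)) = O(n^1.209)
Complexity: O(n^1.209)


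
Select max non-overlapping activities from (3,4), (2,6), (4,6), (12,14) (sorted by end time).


Greedy: pick earliest-ending, then skip overlaps.
Selected (3 activities): [(3, 4), (4, 6), (12, 14)]


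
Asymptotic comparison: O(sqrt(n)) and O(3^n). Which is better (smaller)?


sublinear grows slower than exponential (base 3)
O(sqrt(n)) is asymptotically smaller; O(3^n) grows faster


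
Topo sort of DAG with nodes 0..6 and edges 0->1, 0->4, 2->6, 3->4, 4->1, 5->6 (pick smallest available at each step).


Kahn's algorithm, process smallest node first
Order: [0, 2, 3, 4, 1, 5, 6]


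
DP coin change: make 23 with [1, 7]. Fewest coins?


dp[0]=0; dp[i]=1+min(dp[i-c] for c in coins)
...dp[18]=6, dp[19]=7, dp[20]=8, dp[21]=3, dp[22]=4, dp[23]=5
Minimum coins for 23 = 5


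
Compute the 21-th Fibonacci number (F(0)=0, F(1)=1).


F(n)=F(n-1)+F(n-2)
...F(19)=4181, F(20)=6765, F(21)=10946


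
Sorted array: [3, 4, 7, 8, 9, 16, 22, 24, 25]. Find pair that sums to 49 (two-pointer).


Two pointers: lo=0, hi=8
Found pair: (24, 25) summing to 49


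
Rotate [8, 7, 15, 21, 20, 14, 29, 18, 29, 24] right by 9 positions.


Right rotate by 9: [7, 15, 21, 20, 14, 29, 18, 29, 24, 8]


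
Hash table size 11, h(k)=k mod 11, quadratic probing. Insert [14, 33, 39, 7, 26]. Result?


Insertions: 14->slot 3; 33->slot 0; 39->slot 6; 7->slot 7; 26->slot 4
Table: [33, None, None, 14, 26, None, 39, 7, None, None, None]


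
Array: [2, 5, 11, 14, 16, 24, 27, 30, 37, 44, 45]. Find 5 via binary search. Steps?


Search for 5:
[0,10] mid=5 arr[5]=24
[0,4] mid=2 arr[2]=11
[0,1] mid=0 arr[0]=2
[1,1] mid=1 arr[1]=5
Total: 4 comparisons


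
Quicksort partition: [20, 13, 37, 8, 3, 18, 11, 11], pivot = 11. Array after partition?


Elements <= 11 go left of pivot.
Result: [8, 3, 11, 11, 13, 18, 37, 20], pivot at index 3


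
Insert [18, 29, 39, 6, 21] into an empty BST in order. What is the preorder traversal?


Root = 18; build tree by BST insertion.
Preorder traversal: [18, 6, 29, 21, 39]


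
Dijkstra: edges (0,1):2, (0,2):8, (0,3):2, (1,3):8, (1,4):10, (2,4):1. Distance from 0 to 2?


Dijkstra from 0:
Distances: {0: 0, 1: 2, 2: 8, 3: 2, 4: 9}
Shortest distance to 2 = 8, path = [0, 2]


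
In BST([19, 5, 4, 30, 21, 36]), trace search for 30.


BST root = 19
Search for 30: compare at each node
Path: [19, 30]


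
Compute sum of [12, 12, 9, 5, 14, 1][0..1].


Prefix sums: [0, 12, 24, 33, 38, 52, 53]
Sum[0..1] = prefix[2] - prefix[0] = 24 - 0 = 24


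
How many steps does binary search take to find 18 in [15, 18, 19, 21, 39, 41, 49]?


Search for 18:
[0,6] mid=3 arr[3]=21
[0,2] mid=1 arr[1]=18
Total: 2 comparisons


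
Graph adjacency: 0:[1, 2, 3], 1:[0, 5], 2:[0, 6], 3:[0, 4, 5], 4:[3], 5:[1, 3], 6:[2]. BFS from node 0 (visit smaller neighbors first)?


BFS queue: start with [0]
Visit order: [0, 1, 2, 3, 5, 6, 4]


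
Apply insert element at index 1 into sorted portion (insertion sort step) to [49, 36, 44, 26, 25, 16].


After one pass: [36, 49, 44, 26, 25, 16]


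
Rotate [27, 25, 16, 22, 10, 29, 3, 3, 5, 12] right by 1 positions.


Right rotate by 1: [12, 27, 25, 16, 22, 10, 29, 3, 3, 5]


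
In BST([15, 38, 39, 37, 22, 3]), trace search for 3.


BST root = 15
Search for 3: compare at each node
Path: [15, 3]


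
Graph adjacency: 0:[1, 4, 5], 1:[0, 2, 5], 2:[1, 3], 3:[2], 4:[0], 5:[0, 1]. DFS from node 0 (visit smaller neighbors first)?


DFS stack-based: start with [0]
Visit order: [0, 1, 2, 3, 5, 4]


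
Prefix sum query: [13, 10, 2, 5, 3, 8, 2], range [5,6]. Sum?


Prefix sums: [0, 13, 23, 25, 30, 33, 41, 43]
Sum[5..6] = prefix[7] - prefix[5] = 43 - 33 = 10


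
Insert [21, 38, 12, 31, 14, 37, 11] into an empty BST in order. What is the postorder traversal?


Root = 21; build tree by BST insertion.
Postorder traversal: [11, 14, 12, 37, 31, 38, 21]


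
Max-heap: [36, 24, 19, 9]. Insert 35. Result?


Append 35: [36, 24, 19, 9, 35]
Bubble up: swap idx 4(35) with idx 1(24)
Result: [36, 35, 19, 9, 24]


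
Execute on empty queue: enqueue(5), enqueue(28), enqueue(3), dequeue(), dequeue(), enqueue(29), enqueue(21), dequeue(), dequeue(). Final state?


enqueue(5) -> [5]
enqueue(28) -> [5, 28]
enqueue(3) -> [5, 28, 3]
dequeue() returns 5 -> [28, 3]
dequeue() returns 28 -> [3]
enqueue(29) -> [3, 29]
enqueue(21) -> [3, 29, 21]
dequeue() returns 3 -> [29, 21]
dequeue() returns 29 -> [21]
Final queue (front to back): [21]


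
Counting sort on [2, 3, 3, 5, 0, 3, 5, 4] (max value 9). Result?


Count array: [1, 0, 1, 3, 1, 2, 0, 0, 0, 0]
Reconstruct: [0, 2, 3, 3, 3, 4, 5, 5]


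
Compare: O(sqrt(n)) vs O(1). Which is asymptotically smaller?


constant grows slower than sublinear
O(1) is asymptotically smaller; O(sqrt(n)) grows faster


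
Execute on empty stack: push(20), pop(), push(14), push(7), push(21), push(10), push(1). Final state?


push(20) -> [20]
pop() returns 20 -> []
push(14) -> [14]
push(7) -> [14, 7]
push(21) -> [14, 7, 21]
push(10) -> [14, 7, 21, 10]
push(1) -> [14, 7, 21, 10, 1]
Final stack (bottom to top): [14, 7, 21, 10, 1]


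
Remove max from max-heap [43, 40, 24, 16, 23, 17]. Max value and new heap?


Max = 43
Replace root with last, heapify down
Resulting heap: [40, 23, 24, 16, 17]


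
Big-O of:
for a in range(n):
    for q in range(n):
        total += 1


Per nesting level: O(n) * O(n) = O(n^2)
Complexity: O(n^2)


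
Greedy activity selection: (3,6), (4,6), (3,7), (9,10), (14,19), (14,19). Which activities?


Greedy: pick earliest-ending, then skip overlaps.
Selected (3 activities): [(3, 6), (9, 10), (14, 19)]


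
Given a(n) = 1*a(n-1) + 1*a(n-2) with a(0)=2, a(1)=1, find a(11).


Build bottom-up:
...a(9)=76, a(10)=123, a(11)=1*123+1*76=199


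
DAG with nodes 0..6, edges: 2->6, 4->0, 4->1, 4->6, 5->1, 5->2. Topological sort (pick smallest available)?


Kahn's algorithm, process smallest node first
Order: [3, 4, 0, 5, 1, 2, 6]


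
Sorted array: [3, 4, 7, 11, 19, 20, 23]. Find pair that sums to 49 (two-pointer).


Two pointers: lo=0, hi=6
No pair sums to 49


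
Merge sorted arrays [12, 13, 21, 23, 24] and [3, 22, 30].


Compare heads, take smaller each step.
Merged: [3, 12, 13, 21, 22, 23, 24, 30]


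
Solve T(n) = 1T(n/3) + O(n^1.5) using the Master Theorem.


a=1, b=3, c=1.5. log_3(1)=0 < c=1.5. Case 3: O(n^c) = O(n^1.500)
Complexity: O(n^1.500)


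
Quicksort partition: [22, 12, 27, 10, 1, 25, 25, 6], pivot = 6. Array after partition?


Elements <= 6 go left of pivot.
Result: [1, 6, 27, 10, 22, 25, 25, 12], pivot at index 1


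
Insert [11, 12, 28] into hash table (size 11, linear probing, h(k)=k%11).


Insertions: 11->slot 0; 12->slot 1; 28->slot 6
Table: [11, 12, None, None, None, None, 28, None, None, None, None]


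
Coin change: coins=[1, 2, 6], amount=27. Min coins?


dp[0]=0; dp[i]=1+min(dp[i-c] for c in coins)
...dp[22]=5, dp[23]=6, dp[24]=4, dp[25]=5, dp[26]=5, dp[27]=6
Minimum coins for 27 = 6


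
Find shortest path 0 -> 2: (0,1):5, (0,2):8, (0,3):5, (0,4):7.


Dijkstra from 0:
Distances: {0: 0, 1: 5, 2: 8, 3: 5, 4: 7}
Shortest distance to 2 = 8, path = [0, 2]


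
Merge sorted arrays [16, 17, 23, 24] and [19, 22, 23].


Compare heads, take smaller each step.
Merged: [16, 17, 19, 22, 23, 23, 24]


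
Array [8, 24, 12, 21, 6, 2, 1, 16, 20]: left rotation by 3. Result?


Left rotate by 3: [21, 6, 2, 1, 16, 20, 8, 24, 12]


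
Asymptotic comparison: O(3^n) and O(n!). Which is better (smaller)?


exponential (base 3) grows slower than factorial
O(3^n) is asymptotically smaller; O(n!) grows faster


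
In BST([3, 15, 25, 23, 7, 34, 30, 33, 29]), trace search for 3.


BST root = 3
Search for 3: compare at each node
Path: [3]


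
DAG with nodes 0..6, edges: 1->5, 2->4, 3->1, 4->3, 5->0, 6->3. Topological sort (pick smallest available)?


Kahn's algorithm, process smallest node first
Order: [2, 4, 6, 3, 1, 5, 0]


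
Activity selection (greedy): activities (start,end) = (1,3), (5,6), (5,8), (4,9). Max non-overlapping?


Greedy: pick earliest-ending, then skip overlaps.
Selected (2 activities): [(1, 3), (5, 6)]


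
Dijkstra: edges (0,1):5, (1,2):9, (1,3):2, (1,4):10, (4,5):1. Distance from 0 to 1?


Dijkstra from 0:
Distances: {0: 0, 1: 5, 2: 14, 3: 7, 4: 15, 5: 16}
Shortest distance to 1 = 5, path = [0, 1]


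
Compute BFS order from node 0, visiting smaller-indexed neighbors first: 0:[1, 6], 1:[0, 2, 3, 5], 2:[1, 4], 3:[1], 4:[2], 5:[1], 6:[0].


BFS queue: start with [0]
Visit order: [0, 1, 6, 2, 3, 5, 4]


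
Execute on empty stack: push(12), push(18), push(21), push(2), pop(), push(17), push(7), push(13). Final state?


push(12) -> [12]
push(18) -> [12, 18]
push(21) -> [12, 18, 21]
push(2) -> [12, 18, 21, 2]
pop() returns 2 -> [12, 18, 21]
push(17) -> [12, 18, 21, 17]
push(7) -> [12, 18, 21, 17, 7]
push(13) -> [12, 18, 21, 17, 7, 13]
Final stack (bottom to top): [12, 18, 21, 17, 7, 13]


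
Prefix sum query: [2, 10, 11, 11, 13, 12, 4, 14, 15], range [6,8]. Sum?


Prefix sums: [0, 2, 12, 23, 34, 47, 59, 63, 77, 92]
Sum[6..8] = prefix[9] - prefix[6] = 92 - 59 = 33


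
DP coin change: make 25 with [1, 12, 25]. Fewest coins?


dp[0]=0; dp[i]=1+min(dp[i-c] for c in coins)
...dp[20]=9, dp[21]=10, dp[22]=11, dp[23]=12, dp[24]=2, dp[25]=1
Minimum coins for 25 = 1


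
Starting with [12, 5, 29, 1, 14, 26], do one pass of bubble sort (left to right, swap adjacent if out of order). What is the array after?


After one pass: [5, 12, 1, 14, 26, 29]


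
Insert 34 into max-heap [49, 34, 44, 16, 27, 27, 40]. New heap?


Append 34: [49, 34, 44, 16, 27, 27, 40, 34]
Bubble up: swap idx 7(34) with idx 3(16)
Result: [49, 34, 44, 34, 27, 27, 40, 16]


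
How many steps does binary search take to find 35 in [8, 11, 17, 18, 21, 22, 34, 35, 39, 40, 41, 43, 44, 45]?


Search for 35:
[0,13] mid=6 arr[6]=34
[7,13] mid=10 arr[10]=41
[7,9] mid=8 arr[8]=39
[7,7] mid=7 arr[7]=35
Total: 4 comparisons


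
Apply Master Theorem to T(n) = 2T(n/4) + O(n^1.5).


a=2, b=4, c=1.5. log_4(2)=0.5 < c=1.5. Case 3: O(n^c) = O(n^1.500)
Complexity: O(n^1.500)


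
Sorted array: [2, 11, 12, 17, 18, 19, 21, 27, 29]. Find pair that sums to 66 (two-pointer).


Two pointers: lo=0, hi=8
No pair sums to 66


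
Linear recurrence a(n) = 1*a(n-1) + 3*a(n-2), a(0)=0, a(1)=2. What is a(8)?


Build bottom-up:
...a(6)=80, a(7)=194, a(8)=1*194+3*80=434


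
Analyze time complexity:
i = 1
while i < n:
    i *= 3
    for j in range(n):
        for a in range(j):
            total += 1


Per nesting level: O(log n) * O(n) * O(n) [triangular over j] = O(n^2 log n)
Complexity: O(n^2 log n)


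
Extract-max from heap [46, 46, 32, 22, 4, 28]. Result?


Max = 46
Replace root with last, heapify down
Resulting heap: [46, 28, 32, 22, 4]


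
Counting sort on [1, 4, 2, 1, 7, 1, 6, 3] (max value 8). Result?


Count array: [0, 3, 1, 1, 1, 0, 1, 1, 0]
Reconstruct: [1, 1, 1, 2, 3, 4, 6, 7]


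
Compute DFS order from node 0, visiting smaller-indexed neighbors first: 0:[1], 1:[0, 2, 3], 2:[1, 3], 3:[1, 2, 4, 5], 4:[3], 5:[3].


DFS stack-based: start with [0]
Visit order: [0, 1, 2, 3, 4, 5]


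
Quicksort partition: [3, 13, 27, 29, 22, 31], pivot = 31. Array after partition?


Elements <= 31 go left of pivot.
Result: [3, 13, 27, 29, 22, 31], pivot at index 5


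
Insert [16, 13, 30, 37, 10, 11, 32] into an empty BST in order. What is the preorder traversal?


Root = 16; build tree by BST insertion.
Preorder traversal: [16, 13, 10, 11, 30, 37, 32]


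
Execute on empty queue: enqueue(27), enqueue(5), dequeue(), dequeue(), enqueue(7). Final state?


enqueue(27) -> [27]
enqueue(5) -> [27, 5]
dequeue() returns 27 -> [5]
dequeue() returns 5 -> []
enqueue(7) -> [7]
Final queue (front to back): [7]


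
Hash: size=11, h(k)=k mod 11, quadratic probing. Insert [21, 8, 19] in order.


Insertions: 21->slot 10; 8->slot 8; 19->slot 9
Table: [None, None, None, None, None, None, None, None, 8, 19, 21]


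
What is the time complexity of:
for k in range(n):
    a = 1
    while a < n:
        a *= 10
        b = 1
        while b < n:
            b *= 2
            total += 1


Per nesting level: O(n) * O(log n) * O(log n) = O(n (log n)^2)
Complexity: O(n (log n)^2)


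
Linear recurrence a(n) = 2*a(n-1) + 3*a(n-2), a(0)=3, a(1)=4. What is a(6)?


Build bottom-up:
...a(4)=143, a(5)=424, a(6)=2*424+3*143=1277


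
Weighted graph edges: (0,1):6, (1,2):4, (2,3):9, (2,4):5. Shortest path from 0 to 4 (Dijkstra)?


Dijkstra from 0:
Distances: {0: 0, 1: 6, 2: 10, 3: 19, 4: 15}
Shortest distance to 4 = 15, path = [0, 1, 2, 4]


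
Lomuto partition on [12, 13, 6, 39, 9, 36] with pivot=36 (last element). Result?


Elements <= 36 go left of pivot.
Result: [12, 13, 6, 9, 36, 39], pivot at index 4


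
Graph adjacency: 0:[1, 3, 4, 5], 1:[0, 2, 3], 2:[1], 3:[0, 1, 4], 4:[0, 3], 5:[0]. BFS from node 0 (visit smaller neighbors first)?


BFS queue: start with [0]
Visit order: [0, 1, 3, 4, 5, 2]


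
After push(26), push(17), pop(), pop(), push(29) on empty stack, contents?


push(26) -> [26]
push(17) -> [26, 17]
pop() returns 17 -> [26]
pop() returns 26 -> []
push(29) -> [29]
Final stack (bottom to top): [29]


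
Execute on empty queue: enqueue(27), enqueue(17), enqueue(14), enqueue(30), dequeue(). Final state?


enqueue(27) -> [27]
enqueue(17) -> [27, 17]
enqueue(14) -> [27, 17, 14]
enqueue(30) -> [27, 17, 14, 30]
dequeue() returns 27 -> [17, 14, 30]
Final queue (front to back): [17, 14, 30]


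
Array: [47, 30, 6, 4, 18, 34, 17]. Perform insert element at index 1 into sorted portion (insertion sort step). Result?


After one pass: [30, 47, 6, 4, 18, 34, 17]


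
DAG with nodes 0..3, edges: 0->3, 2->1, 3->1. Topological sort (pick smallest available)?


Kahn's algorithm, process smallest node first
Order: [0, 2, 3, 1]


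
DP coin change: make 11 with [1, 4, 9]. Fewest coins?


dp[0]=0; dp[i]=1+min(dp[i-c] for c in coins)
...dp[6]=3, dp[7]=4, dp[8]=2, dp[9]=1, dp[10]=2, dp[11]=3
Minimum coins for 11 = 3


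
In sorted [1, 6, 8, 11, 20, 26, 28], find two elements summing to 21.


Two pointers: lo=0, hi=6
Found pair: (1, 20) summing to 21


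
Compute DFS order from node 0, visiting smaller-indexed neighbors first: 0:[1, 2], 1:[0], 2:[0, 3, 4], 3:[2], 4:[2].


DFS stack-based: start with [0]
Visit order: [0, 1, 2, 3, 4]


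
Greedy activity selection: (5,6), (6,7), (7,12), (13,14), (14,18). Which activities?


Greedy: pick earliest-ending, then skip overlaps.
Selected (5 activities): [(5, 6), (6, 7), (7, 12), (13, 14), (14, 18)]


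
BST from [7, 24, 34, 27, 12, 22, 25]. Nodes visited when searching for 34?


BST root = 7
Search for 34: compare at each node
Path: [7, 24, 34]


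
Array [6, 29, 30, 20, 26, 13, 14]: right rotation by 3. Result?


Right rotate by 3: [26, 13, 14, 6, 29, 30, 20]


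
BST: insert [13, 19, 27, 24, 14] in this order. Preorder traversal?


Root = 13; build tree by BST insertion.
Preorder traversal: [13, 19, 14, 27, 24]


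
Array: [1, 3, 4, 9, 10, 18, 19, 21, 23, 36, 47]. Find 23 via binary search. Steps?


Search for 23:
[0,10] mid=5 arr[5]=18
[6,10] mid=8 arr[8]=23
Total: 2 comparisons


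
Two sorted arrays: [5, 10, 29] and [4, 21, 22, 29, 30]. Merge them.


Compare heads, take smaller each step.
Merged: [4, 5, 10, 21, 22, 29, 29, 30]


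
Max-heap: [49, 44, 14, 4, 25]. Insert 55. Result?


Append 55: [49, 44, 14, 4, 25, 55]
Bubble up: swap idx 5(55) with idx 2(14); swap idx 2(55) with idx 0(49)
Result: [55, 44, 49, 4, 25, 14]


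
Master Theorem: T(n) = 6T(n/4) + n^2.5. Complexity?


a=6, b=4, c=2.5. log_4(6)=1.292 < c=2.5. Case 3: O(n^c) = O(n^2.500)
Complexity: O(n^2.500)


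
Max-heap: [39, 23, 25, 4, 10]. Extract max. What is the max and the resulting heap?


Max = 39
Replace root with last, heapify down
Resulting heap: [25, 23, 10, 4]


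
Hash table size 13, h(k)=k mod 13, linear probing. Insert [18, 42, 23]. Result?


Insertions: 18->slot 5; 42->slot 3; 23->slot 10
Table: [None, None, None, 42, None, 18, None, None, None, None, 23, None, None]


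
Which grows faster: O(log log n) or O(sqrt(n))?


double-logarithmic grows slower than sublinear
O(log log n) is asymptotically smaller; O(sqrt(n)) grows faster


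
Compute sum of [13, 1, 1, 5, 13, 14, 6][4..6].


Prefix sums: [0, 13, 14, 15, 20, 33, 47, 53]
Sum[4..6] = prefix[7] - prefix[4] = 53 - 20 = 33


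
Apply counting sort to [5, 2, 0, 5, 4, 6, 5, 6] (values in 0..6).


Count array: [1, 0, 1, 0, 1, 3, 2]
Reconstruct: [0, 2, 4, 5, 5, 5, 6, 6]


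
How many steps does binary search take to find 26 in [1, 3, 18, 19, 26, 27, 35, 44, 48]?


Search for 26:
[0,8] mid=4 arr[4]=26
Total: 1 comparisons


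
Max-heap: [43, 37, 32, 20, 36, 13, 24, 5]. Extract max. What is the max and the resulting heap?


Max = 43
Replace root with last, heapify down
Resulting heap: [37, 36, 32, 20, 5, 13, 24]


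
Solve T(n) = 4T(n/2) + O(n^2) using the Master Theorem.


a=4, b=2, c=2. log_2(4)=2 = c=2. Case 2: O(n^c log n) = O(n^2 log n)
Complexity: O(n^2 log n)


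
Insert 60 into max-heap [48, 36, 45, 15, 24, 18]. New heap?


Append 60: [48, 36, 45, 15, 24, 18, 60]
Bubble up: swap idx 6(60) with idx 2(45); swap idx 2(60) with idx 0(48)
Result: [60, 36, 48, 15, 24, 18, 45]


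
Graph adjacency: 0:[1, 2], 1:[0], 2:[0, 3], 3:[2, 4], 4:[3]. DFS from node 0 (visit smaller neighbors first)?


DFS stack-based: start with [0]
Visit order: [0, 1, 2, 3, 4]


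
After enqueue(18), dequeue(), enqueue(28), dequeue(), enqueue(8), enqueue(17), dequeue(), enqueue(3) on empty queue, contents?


enqueue(18) -> [18]
dequeue() returns 18 -> []
enqueue(28) -> [28]
dequeue() returns 28 -> []
enqueue(8) -> [8]
enqueue(17) -> [8, 17]
dequeue() returns 8 -> [17]
enqueue(3) -> [17, 3]
Final queue (front to back): [17, 3]


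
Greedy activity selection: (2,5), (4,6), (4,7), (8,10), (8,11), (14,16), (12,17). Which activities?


Greedy: pick earliest-ending, then skip overlaps.
Selected (3 activities): [(2, 5), (8, 10), (14, 16)]


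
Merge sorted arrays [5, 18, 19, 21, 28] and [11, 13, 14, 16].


Compare heads, take smaller each step.
Merged: [5, 11, 13, 14, 16, 18, 19, 21, 28]


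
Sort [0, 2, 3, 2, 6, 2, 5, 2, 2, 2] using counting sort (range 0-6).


Count array: [1, 0, 6, 1, 0, 1, 1]
Reconstruct: [0, 2, 2, 2, 2, 2, 2, 3, 5, 6]


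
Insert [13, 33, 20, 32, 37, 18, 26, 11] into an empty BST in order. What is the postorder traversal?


Root = 13; build tree by BST insertion.
Postorder traversal: [11, 18, 26, 32, 20, 37, 33, 13]


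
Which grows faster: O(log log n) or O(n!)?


double-logarithmic grows slower than factorial
O(log log n) is asymptotically smaller; O(n!) grows faster


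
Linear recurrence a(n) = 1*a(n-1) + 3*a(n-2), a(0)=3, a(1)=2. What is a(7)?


Build bottom-up:
...a(5)=101, a(6)=251, a(7)=1*251+3*101=554


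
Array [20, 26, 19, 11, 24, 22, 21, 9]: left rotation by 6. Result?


Left rotate by 6: [21, 9, 20, 26, 19, 11, 24, 22]


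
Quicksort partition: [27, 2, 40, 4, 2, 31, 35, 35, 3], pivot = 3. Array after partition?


Elements <= 3 go left of pivot.
Result: [2, 2, 3, 4, 27, 31, 35, 35, 40], pivot at index 2


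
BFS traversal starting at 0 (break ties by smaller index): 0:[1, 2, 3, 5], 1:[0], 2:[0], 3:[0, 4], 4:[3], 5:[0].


BFS queue: start with [0]
Visit order: [0, 1, 2, 3, 5, 4]


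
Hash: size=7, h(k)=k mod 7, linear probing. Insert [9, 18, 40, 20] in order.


Insertions: 9->slot 2; 18->slot 4; 40->slot 5; 20->slot 6
Table: [None, None, 9, None, 18, 40, 20]


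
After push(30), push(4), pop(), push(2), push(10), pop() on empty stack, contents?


push(30) -> [30]
push(4) -> [30, 4]
pop() returns 4 -> [30]
push(2) -> [30, 2]
push(10) -> [30, 2, 10]
pop() returns 10 -> [30, 2]
Final stack (bottom to top): [30, 2]


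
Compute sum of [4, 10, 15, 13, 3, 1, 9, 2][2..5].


Prefix sums: [0, 4, 14, 29, 42, 45, 46, 55, 57]
Sum[2..5] = prefix[6] - prefix[2] = 46 - 14 = 32


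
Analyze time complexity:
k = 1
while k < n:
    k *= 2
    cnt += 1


Per nesting level: O(log n) = O(log n)
Complexity: O(log n)


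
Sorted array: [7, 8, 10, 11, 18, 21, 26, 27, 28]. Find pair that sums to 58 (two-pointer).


Two pointers: lo=0, hi=8
No pair sums to 58


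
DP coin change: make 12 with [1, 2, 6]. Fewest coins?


dp[0]=0; dp[i]=1+min(dp[i-c] for c in coins)
...dp[7]=2, dp[8]=2, dp[9]=3, dp[10]=3, dp[11]=4, dp[12]=2
Minimum coins for 12 = 2


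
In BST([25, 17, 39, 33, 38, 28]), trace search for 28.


BST root = 25
Search for 28: compare at each node
Path: [25, 39, 33, 28]


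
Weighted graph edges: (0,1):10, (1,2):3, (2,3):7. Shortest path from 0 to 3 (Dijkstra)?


Dijkstra from 0:
Distances: {0: 0, 1: 10, 2: 13, 3: 20}
Shortest distance to 3 = 20, path = [0, 1, 2, 3]


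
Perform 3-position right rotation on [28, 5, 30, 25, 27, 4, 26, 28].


Right rotate by 3: [4, 26, 28, 28, 5, 30, 25, 27]


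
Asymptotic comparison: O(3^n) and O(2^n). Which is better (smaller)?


exponential grows slower than exponential (base 3)
O(2^n) is asymptotically smaller; O(3^n) grows faster


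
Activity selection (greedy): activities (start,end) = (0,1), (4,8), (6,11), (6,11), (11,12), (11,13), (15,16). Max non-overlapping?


Greedy: pick earliest-ending, then skip overlaps.
Selected (4 activities): [(0, 1), (4, 8), (11, 12), (15, 16)]


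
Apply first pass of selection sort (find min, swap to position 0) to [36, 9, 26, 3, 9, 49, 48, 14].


After one pass: [3, 9, 26, 36, 9, 49, 48, 14]


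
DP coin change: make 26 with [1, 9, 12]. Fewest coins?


dp[0]=0; dp[i]=1+min(dp[i-c] for c in coins)
...dp[21]=2, dp[22]=3, dp[23]=4, dp[24]=2, dp[25]=3, dp[26]=4
Minimum coins for 26 = 4


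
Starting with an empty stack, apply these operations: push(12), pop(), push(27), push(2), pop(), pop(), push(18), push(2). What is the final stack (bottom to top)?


push(12) -> [12]
pop() returns 12 -> []
push(27) -> [27]
push(2) -> [27, 2]
pop() returns 2 -> [27]
pop() returns 27 -> []
push(18) -> [18]
push(2) -> [18, 2]
Final stack (bottom to top): [18, 2]


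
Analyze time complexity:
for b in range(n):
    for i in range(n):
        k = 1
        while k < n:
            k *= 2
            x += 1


Per nesting level: O(n) * O(n) * O(log n) = O(n^2 log n)
Complexity: O(n^2 log n)


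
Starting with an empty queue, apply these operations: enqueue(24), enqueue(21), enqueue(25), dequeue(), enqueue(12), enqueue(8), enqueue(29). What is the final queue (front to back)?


enqueue(24) -> [24]
enqueue(21) -> [24, 21]
enqueue(25) -> [24, 21, 25]
dequeue() returns 24 -> [21, 25]
enqueue(12) -> [21, 25, 12]
enqueue(8) -> [21, 25, 12, 8]
enqueue(29) -> [21, 25, 12, 8, 29]
Final queue (front to back): [21, 25, 12, 8, 29]


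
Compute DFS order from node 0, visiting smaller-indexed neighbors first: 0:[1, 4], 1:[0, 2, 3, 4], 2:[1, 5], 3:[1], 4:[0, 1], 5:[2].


DFS stack-based: start with [0]
Visit order: [0, 1, 2, 5, 3, 4]


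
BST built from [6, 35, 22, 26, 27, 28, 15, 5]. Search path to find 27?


BST root = 6
Search for 27: compare at each node
Path: [6, 35, 22, 26, 27]


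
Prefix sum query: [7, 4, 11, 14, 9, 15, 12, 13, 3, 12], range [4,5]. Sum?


Prefix sums: [0, 7, 11, 22, 36, 45, 60, 72, 85, 88, 100]
Sum[4..5] = prefix[6] - prefix[4] = 60 - 36 = 24


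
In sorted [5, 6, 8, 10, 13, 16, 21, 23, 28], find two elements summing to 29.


Two pointers: lo=0, hi=8
Found pair: (6, 23) summing to 29


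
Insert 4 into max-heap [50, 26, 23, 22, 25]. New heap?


Append 4: [50, 26, 23, 22, 25, 4]
Bubble up: no swaps needed
Result: [50, 26, 23, 22, 25, 4]


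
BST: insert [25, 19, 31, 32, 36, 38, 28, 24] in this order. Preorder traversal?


Root = 25; build tree by BST insertion.
Preorder traversal: [25, 19, 24, 31, 28, 32, 36, 38]


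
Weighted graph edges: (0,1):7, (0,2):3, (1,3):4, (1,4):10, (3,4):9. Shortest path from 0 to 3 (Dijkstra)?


Dijkstra from 0:
Distances: {0: 0, 1: 7, 2: 3, 3: 11, 4: 17}
Shortest distance to 3 = 11, path = [0, 1, 3]


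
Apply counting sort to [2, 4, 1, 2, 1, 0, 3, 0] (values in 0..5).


Count array: [2, 2, 2, 1, 1, 0]
Reconstruct: [0, 0, 1, 1, 2, 2, 3, 4]


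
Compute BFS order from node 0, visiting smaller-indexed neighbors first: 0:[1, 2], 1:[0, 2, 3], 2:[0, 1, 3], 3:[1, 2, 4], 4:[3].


BFS queue: start with [0]
Visit order: [0, 1, 2, 3, 4]


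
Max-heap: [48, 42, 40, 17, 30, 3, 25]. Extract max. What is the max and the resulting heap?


Max = 48
Replace root with last, heapify down
Resulting heap: [42, 30, 40, 17, 25, 3]


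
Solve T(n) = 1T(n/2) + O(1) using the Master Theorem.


a=1, b=2, c=0. log_2(1)=0 = c=0. Case 2: O(n^c log n) = O(log n)
Complexity: O(log n)


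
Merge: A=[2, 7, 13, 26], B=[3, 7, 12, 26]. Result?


Compare heads, take smaller each step.
Merged: [2, 3, 7, 7, 12, 13, 26, 26]


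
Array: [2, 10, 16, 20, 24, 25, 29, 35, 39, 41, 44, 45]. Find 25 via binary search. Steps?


Search for 25:
[0,11] mid=5 arr[5]=25
Total: 1 comparisons


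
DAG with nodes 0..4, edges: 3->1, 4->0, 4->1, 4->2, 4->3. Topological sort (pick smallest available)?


Kahn's algorithm, process smallest node first
Order: [4, 0, 2, 3, 1]


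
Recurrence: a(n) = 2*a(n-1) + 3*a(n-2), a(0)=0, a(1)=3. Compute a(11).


Build bottom-up:
...a(9)=14763, a(10)=44286, a(11)=2*44286+3*14763=132861


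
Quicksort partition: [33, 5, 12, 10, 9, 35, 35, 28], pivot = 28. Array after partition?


Elements <= 28 go left of pivot.
Result: [5, 12, 10, 9, 28, 35, 35, 33], pivot at index 4


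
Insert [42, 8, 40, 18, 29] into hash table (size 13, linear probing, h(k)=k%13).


Insertions: 42->slot 3; 8->slot 8; 40->slot 1; 18->slot 5; 29->slot 4
Table: [None, 40, None, 42, 29, 18, None, None, 8, None, None, None, None]


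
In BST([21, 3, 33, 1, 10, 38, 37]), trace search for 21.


BST root = 21
Search for 21: compare at each node
Path: [21]


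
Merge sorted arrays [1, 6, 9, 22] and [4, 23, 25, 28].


Compare heads, take smaller each step.
Merged: [1, 4, 6, 9, 22, 23, 25, 28]


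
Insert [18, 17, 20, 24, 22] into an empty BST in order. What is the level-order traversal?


Root = 18; build tree by BST insertion.
Level-Order traversal: [18, 17, 20, 24, 22]


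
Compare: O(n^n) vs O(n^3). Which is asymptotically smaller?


cubic grows slower than n^n
O(n^3) is asymptotically smaller; O(n^n) grows faster


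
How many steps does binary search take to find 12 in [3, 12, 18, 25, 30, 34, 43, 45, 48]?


Search for 12:
[0,8] mid=4 arr[4]=30
[0,3] mid=1 arr[1]=12
Total: 2 comparisons


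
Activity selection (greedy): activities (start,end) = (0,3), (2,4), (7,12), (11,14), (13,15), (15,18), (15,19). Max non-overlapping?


Greedy: pick earliest-ending, then skip overlaps.
Selected (4 activities): [(0, 3), (7, 12), (13, 15), (15, 18)]


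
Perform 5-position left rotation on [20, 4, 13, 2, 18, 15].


Left rotate by 5: [15, 20, 4, 13, 2, 18]


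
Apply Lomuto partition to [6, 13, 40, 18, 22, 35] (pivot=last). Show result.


Elements <= 35 go left of pivot.
Result: [6, 13, 18, 22, 35, 40], pivot at index 4


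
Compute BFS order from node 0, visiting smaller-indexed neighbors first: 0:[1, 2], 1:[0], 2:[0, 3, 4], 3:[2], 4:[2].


BFS queue: start with [0]
Visit order: [0, 1, 2, 3, 4]


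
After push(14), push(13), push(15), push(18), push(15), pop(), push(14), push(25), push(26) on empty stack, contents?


push(14) -> [14]
push(13) -> [14, 13]
push(15) -> [14, 13, 15]
push(18) -> [14, 13, 15, 18]
push(15) -> [14, 13, 15, 18, 15]
pop() returns 15 -> [14, 13, 15, 18]
push(14) -> [14, 13, 15, 18, 14]
push(25) -> [14, 13, 15, 18, 14, 25]
push(26) -> [14, 13, 15, 18, 14, 25, 26]
Final stack (bottom to top): [14, 13, 15, 18, 14, 25, 26]


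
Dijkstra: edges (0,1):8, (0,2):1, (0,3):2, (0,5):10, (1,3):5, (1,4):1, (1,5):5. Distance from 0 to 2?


Dijkstra from 0:
Distances: {0: 0, 1: 7, 2: 1, 3: 2, 4: 8, 5: 10}
Shortest distance to 2 = 1, path = [0, 2]


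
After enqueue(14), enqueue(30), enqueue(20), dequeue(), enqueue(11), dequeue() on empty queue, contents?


enqueue(14) -> [14]
enqueue(30) -> [14, 30]
enqueue(20) -> [14, 30, 20]
dequeue() returns 14 -> [30, 20]
enqueue(11) -> [30, 20, 11]
dequeue() returns 30 -> [20, 11]
Final queue (front to back): [20, 11]


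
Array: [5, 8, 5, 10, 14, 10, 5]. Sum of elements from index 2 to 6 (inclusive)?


Prefix sums: [0, 5, 13, 18, 28, 42, 52, 57]
Sum[2..6] = prefix[7] - prefix[2] = 57 - 13 = 44


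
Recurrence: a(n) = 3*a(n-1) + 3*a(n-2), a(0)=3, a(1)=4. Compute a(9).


Build bottom-up:
...a(7)=15660, a(8)=59373, a(9)=3*59373+3*15660=225099


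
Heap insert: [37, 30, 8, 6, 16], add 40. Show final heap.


Append 40: [37, 30, 8, 6, 16, 40]
Bubble up: swap idx 5(40) with idx 2(8); swap idx 2(40) with idx 0(37)
Result: [40, 30, 37, 6, 16, 8]


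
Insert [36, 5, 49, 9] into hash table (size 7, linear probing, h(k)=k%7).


Insertions: 36->slot 1; 5->slot 5; 49->slot 0; 9->slot 2
Table: [49, 36, 9, None, None, 5, None]


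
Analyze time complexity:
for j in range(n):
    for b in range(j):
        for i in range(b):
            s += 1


Per nesting level: O(n) * O(n) [triangular over j] * O(n) [triangular over b] = O(n^3)
Complexity: O(n^3)


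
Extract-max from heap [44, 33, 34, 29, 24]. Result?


Max = 44
Replace root with last, heapify down
Resulting heap: [34, 33, 24, 29]


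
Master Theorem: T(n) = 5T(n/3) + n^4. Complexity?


a=5, b=3, c=4. log_3(5)=1.465 < c=4. Case 3: O(n^c) = O(n^4)
Complexity: O(n^4)


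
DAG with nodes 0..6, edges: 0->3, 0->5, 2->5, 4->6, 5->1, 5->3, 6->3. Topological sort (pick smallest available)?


Kahn's algorithm, process smallest node first
Order: [0, 2, 4, 5, 1, 6, 3]


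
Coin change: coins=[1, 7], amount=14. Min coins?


dp[0]=0; dp[i]=1+min(dp[i-c] for c in coins)
...dp[9]=3, dp[10]=4, dp[11]=5, dp[12]=6, dp[13]=7, dp[14]=2
Minimum coins for 14 = 2


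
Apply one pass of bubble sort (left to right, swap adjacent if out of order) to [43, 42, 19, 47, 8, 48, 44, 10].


After one pass: [42, 19, 43, 8, 47, 44, 10, 48]


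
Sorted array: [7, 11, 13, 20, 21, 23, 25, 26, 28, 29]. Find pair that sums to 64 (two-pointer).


Two pointers: lo=0, hi=9
No pair sums to 64


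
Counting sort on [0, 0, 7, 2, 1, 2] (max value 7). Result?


Count array: [2, 1, 2, 0, 0, 0, 0, 1]
Reconstruct: [0, 0, 1, 2, 2, 7]


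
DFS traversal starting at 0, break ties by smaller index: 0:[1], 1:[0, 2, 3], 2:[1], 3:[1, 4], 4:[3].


DFS stack-based: start with [0]
Visit order: [0, 1, 2, 3, 4]


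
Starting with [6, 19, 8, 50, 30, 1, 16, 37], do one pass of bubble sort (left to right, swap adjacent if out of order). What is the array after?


After one pass: [6, 8, 19, 30, 1, 16, 37, 50]


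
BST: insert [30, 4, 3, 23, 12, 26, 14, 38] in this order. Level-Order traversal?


Root = 30; build tree by BST insertion.
Level-Order traversal: [30, 4, 38, 3, 23, 12, 26, 14]


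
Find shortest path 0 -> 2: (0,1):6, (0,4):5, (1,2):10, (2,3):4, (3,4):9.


Dijkstra from 0:
Distances: {0: 0, 1: 6, 2: 16, 3: 14, 4: 5}
Shortest distance to 2 = 16, path = [0, 1, 2]


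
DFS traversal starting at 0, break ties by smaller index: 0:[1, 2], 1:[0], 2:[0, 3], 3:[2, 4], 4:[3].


DFS stack-based: start with [0]
Visit order: [0, 1, 2, 3, 4]


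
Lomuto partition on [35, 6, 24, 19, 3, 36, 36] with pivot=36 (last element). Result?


Elements <= 36 go left of pivot.
Result: [35, 6, 24, 19, 3, 36, 36], pivot at index 6


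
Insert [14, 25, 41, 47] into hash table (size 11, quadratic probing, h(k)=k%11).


Insertions: 14->slot 3; 25->slot 4; 41->slot 8; 47->slot 7
Table: [None, None, None, 14, 25, None, None, 47, 41, None, None]


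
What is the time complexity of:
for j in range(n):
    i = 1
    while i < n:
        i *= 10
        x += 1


Per nesting level: O(n) * O(log n) = O(n log n)
Complexity: O(n log n)


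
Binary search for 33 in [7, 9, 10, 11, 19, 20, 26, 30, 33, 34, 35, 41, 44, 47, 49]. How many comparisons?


Search for 33:
[0,14] mid=7 arr[7]=30
[8,14] mid=11 arr[11]=41
[8,10] mid=9 arr[9]=34
[8,8] mid=8 arr[8]=33
Total: 4 comparisons


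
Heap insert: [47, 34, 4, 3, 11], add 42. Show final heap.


Append 42: [47, 34, 4, 3, 11, 42]
Bubble up: swap idx 5(42) with idx 2(4)
Result: [47, 34, 42, 3, 11, 4]
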